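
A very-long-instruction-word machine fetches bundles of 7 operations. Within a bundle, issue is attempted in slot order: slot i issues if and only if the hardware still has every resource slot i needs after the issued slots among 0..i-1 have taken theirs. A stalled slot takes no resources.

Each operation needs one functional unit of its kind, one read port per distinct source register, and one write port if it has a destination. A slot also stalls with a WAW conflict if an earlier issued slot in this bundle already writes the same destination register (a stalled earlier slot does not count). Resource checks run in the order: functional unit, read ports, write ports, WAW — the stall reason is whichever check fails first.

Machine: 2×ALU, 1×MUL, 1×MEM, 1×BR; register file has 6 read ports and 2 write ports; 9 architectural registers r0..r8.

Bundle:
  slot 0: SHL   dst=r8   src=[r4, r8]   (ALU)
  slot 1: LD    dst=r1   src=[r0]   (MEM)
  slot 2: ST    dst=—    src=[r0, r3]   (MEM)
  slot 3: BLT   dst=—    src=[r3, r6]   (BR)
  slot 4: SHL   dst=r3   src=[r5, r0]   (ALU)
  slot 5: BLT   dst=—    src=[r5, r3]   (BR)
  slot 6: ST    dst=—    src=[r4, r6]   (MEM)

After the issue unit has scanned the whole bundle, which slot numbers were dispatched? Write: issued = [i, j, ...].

issued = [0, 1, 3]

#0 ALU src=r4,r8 dispatched  <A:1 Mu:1 Ld:1 B:1 rd:4 wr:1>
#1 MEM src=r0 dispatched  <A:1 Mu:1 Ld:0 B:1 rd:3 wr:0>
#2 MEM src=r0,r3 held:FU  <A:1 Mu:1 Ld:0 B:1 rd:3 wr:0>
#3 BR src=r3,r6 dispatched  <A:1 Mu:1 Ld:0 B:0 rd:1 wr:0>
#4 ALU src=r5,r0 held:RD_PORT  <A:1 Mu:1 Ld:0 B:0 rd:1 wr:0>
#5 BR src=r5,r3 held:FU  <A:1 Mu:1 Ld:0 B:0 rd:1 wr:0>
#6 MEM src=r4,r6 held:FU  <A:1 Mu:1 Ld:0 B:0 rd:1 wr:0>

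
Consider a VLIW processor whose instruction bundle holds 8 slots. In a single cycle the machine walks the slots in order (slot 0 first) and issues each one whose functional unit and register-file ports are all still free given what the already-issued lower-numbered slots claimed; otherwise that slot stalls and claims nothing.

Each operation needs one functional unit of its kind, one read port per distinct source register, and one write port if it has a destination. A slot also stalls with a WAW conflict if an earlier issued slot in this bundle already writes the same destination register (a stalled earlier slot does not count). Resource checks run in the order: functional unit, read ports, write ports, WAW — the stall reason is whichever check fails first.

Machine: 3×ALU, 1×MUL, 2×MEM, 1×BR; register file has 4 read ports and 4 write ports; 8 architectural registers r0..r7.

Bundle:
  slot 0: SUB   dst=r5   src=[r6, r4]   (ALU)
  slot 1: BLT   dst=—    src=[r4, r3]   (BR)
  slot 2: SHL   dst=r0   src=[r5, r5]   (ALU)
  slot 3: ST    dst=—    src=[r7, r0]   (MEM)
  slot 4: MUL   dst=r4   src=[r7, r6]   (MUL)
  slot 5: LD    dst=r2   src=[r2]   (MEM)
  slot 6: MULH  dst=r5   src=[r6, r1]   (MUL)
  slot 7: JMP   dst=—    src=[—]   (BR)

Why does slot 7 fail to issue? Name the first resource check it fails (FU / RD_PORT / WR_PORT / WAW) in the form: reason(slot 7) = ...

[0] ALU needs rd=2 wr=1: ok; after: ALU=2 MUL=1 MEM=2 BR=1, R=2, W=3
[1] BR needs rd=2 wr=0: ok; after: ALU=2 MUL=1 MEM=2 BR=0, R=0, W=3
[2] ALU needs rd=1 wr=1: RD_PORT; after: ALU=2 MUL=1 MEM=2 BR=0, R=0, W=3
[3] MEM needs rd=2 wr=0: RD_PORT; after: ALU=2 MUL=1 MEM=2 BR=0, R=0, W=3
[4] MUL needs rd=2 wr=1: RD_PORT; after: ALU=2 MUL=1 MEM=2 BR=0, R=0, W=3
[5] MEM needs rd=1 wr=1: RD_PORT; after: ALU=2 MUL=1 MEM=2 BR=0, R=0, W=3
[6] MUL needs rd=2 wr=1: RD_PORT; after: ALU=2 MUL=1 MEM=2 BR=0, R=0, W=3
[7] BR needs rd=0 wr=0: FU; after: ALU=2 MUL=1 MEM=2 BR=0, R=0, W=3

reason(slot 7) = FU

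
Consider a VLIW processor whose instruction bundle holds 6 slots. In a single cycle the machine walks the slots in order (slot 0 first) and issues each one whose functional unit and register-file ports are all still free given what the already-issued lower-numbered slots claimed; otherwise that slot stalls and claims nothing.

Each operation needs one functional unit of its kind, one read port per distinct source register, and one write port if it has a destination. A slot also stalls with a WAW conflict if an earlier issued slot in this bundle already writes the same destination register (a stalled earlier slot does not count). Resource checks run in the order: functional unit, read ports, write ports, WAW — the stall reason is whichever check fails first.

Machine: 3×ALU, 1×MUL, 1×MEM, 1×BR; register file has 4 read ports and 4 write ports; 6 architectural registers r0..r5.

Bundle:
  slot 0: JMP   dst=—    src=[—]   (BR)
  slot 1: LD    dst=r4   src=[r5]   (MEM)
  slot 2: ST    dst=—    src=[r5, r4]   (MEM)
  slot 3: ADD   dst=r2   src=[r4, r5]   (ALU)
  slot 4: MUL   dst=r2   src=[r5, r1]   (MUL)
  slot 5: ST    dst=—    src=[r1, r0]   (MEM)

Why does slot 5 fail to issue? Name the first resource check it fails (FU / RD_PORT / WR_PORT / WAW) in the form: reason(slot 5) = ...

reason(slot 5) = FU

[0] BR needs rd=0 wr=0: ok; after: ALU=3 MUL=1 MEM=1 BR=0, R=4, W=4
[1] MEM needs rd=1 wr=1: ok; after: ALU=3 MUL=1 MEM=0 BR=0, R=3, W=3
[2] MEM needs rd=2 wr=0: FU; after: ALU=3 MUL=1 MEM=0 BR=0, R=3, W=3
[3] ALU needs rd=2 wr=1: ok; after: ALU=2 MUL=1 MEM=0 BR=0, R=1, W=2
[4] MUL needs rd=2 wr=1: RD_PORT; after: ALU=2 MUL=1 MEM=0 BR=0, R=1, W=2
[5] MEM needs rd=2 wr=0: FU; after: ALU=2 MUL=1 MEM=0 BR=0, R=1, W=2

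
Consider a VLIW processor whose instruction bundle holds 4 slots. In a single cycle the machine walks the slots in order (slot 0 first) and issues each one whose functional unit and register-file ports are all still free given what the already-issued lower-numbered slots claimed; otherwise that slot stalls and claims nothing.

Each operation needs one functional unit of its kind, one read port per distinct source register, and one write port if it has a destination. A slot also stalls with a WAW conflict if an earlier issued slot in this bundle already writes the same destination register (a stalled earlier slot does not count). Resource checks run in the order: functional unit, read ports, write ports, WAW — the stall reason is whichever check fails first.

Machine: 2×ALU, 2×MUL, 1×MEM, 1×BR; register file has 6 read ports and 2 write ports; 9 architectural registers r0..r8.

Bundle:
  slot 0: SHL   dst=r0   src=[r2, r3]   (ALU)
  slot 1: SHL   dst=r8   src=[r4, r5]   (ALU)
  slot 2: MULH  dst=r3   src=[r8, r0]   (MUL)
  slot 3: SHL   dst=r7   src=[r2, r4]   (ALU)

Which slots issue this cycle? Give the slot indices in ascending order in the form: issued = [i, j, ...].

issued = [0, 1]

  0. ALU→r0 ⇒ go  {1A/2Mu/1Ld/1B | 4r 1w}
  1. ALU→r8 ⇒ go  {0A/2Mu/1Ld/1B | 2r 0w}
  2. MUL→r3 ⇒ no(WR_PORT)  {0A/2Mu/1Ld/1B | 2r 0w}
  3. ALU→r7 ⇒ no(FU)  {0A/2Mu/1Ld/1B | 2r 0w}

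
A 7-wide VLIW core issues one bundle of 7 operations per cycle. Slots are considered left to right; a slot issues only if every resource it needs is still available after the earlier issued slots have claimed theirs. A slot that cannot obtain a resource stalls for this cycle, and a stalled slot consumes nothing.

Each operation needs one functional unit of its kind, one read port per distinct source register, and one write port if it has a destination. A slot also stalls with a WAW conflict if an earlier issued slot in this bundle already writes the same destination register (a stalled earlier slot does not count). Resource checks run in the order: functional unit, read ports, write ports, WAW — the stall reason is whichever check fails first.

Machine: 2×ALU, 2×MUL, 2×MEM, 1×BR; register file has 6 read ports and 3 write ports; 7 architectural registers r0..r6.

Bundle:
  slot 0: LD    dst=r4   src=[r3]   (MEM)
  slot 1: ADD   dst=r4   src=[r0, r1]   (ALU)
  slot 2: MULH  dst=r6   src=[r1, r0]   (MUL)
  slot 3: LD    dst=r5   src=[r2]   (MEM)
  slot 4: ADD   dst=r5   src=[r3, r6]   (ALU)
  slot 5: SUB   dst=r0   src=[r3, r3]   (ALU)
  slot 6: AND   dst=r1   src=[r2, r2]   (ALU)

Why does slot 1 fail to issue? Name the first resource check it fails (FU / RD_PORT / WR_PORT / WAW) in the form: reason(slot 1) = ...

reason(slot 1) = WAW

slot 0 (MEM): ISSUE — free A2,Mu2,Ld1,B1 rp5 wp2
slot 1 (ALU): stall WAW — free A2,Mu2,Ld1,B1 rp5 wp2
slot 2 (MUL): ISSUE — free A2,Mu1,Ld1,B1 rp3 wp1
slot 3 (MEM): ISSUE — free A2,Mu1,Ld0,B1 rp2 wp0
slot 4 (ALU): stall WR_PORT — free A2,Mu1,Ld0,B1 rp2 wp0
slot 5 (ALU): stall WR_PORT — free A2,Mu1,Ld0,B1 rp2 wp0
slot 6 (ALU): stall WR_PORT — free A2,Mu1,Ld0,B1 rp2 wp0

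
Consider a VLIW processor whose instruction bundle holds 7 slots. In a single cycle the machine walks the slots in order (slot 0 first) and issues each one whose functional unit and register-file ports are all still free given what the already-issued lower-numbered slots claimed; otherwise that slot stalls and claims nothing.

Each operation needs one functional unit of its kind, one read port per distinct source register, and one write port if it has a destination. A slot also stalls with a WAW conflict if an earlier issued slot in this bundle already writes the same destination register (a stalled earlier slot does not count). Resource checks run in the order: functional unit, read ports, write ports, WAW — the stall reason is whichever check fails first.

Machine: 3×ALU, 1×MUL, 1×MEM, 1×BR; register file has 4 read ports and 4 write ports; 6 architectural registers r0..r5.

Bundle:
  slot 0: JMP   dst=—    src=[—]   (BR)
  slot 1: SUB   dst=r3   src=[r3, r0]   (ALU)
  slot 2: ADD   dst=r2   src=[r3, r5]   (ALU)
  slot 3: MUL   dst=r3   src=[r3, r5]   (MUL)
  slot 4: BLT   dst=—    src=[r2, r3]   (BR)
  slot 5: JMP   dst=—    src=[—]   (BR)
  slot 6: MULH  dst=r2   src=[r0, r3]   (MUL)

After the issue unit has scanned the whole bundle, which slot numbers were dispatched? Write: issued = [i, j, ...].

issued = [0, 1, 2]

slot 0 (BR): ISSUE — free A3,Mu1,Ld1,B0 rp4 wp4
slot 1 (ALU): ISSUE — free A2,Mu1,Ld1,B0 rp2 wp3
slot 2 (ALU): ISSUE — free A1,Mu1,Ld1,B0 rp0 wp2
slot 3 (MUL): stall RD_PORT — free A1,Mu1,Ld1,B0 rp0 wp2
slot 4 (BR): stall FU — free A1,Mu1,Ld1,B0 rp0 wp2
slot 5 (BR): stall FU — free A1,Mu1,Ld1,B0 rp0 wp2
slot 6 (MUL): stall RD_PORT — free A1,Mu1,Ld1,B0 rp0 wp2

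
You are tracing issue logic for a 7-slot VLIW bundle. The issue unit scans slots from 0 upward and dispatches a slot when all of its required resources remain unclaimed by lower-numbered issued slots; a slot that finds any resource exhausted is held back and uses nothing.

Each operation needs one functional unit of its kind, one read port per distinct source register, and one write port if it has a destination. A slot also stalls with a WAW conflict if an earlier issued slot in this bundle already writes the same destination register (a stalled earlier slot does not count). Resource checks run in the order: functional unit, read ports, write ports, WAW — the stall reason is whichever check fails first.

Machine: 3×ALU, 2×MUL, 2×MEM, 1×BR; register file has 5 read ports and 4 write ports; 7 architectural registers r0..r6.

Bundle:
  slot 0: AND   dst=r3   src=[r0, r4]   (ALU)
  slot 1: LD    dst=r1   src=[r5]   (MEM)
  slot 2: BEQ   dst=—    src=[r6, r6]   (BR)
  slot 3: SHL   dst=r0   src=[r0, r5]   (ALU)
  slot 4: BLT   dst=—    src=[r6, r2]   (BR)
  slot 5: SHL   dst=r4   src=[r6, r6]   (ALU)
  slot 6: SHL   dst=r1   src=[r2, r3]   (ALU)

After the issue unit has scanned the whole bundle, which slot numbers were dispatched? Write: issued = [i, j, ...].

issued = [0, 1, 2, 5]

#0 ALU src=r0,r4 dispatched  <A:2 Mu:2 Ld:2 B:1 rd:3 wr:3>
#1 MEM src=r5 dispatched  <A:2 Mu:2 Ld:1 B:1 rd:2 wr:2>
#2 BR src=r6,r6 dispatched  <A:2 Mu:2 Ld:1 B:0 rd:1 wr:2>
#3 ALU src=r0,r5 held:RD_PORT  <A:2 Mu:2 Ld:1 B:0 rd:1 wr:2>
#4 BR src=r6,r2 held:FU  <A:2 Mu:2 Ld:1 B:0 rd:1 wr:2>
#5 ALU src=r6,r6 dispatched  <A:1 Mu:2 Ld:1 B:0 rd:0 wr:1>
#6 ALU src=r2,r3 held:RD_PORT  <A:1 Mu:2 Ld:1 B:0 rd:0 wr:1>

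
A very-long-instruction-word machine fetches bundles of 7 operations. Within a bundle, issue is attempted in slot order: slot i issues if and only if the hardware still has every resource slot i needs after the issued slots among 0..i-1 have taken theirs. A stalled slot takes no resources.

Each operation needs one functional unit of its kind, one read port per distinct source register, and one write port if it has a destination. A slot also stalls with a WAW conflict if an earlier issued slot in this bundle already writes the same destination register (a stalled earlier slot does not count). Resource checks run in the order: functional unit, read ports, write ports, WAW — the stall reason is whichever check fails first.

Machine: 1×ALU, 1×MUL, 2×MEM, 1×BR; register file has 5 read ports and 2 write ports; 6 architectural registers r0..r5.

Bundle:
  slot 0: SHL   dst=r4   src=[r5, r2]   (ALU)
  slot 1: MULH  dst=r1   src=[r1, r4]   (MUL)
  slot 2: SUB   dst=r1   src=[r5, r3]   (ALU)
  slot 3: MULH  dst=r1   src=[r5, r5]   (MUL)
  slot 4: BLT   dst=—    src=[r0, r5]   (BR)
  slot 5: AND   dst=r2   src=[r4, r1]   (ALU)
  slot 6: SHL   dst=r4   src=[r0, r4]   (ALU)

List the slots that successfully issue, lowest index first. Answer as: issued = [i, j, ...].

issued = [0, 1]

[0] ALU needs rd=2 wr=1: ok; after: ALU=0 MUL=1 MEM=2 BR=1, R=3, W=1
[1] MUL needs rd=2 wr=1: ok; after: ALU=0 MUL=0 MEM=2 BR=1, R=1, W=0
[2] ALU needs rd=2 wr=1: FU; after: ALU=0 MUL=0 MEM=2 BR=1, R=1, W=0
[3] MUL needs rd=1 wr=1: FU; after: ALU=0 MUL=0 MEM=2 BR=1, R=1, W=0
[4] BR needs rd=2 wr=0: RD_PORT; after: ALU=0 MUL=0 MEM=2 BR=1, R=1, W=0
[5] ALU needs rd=2 wr=1: FU; after: ALU=0 MUL=0 MEM=2 BR=1, R=1, W=0
[6] ALU needs rd=2 wr=1: FU; after: ALU=0 MUL=0 MEM=2 BR=1, R=1, W=0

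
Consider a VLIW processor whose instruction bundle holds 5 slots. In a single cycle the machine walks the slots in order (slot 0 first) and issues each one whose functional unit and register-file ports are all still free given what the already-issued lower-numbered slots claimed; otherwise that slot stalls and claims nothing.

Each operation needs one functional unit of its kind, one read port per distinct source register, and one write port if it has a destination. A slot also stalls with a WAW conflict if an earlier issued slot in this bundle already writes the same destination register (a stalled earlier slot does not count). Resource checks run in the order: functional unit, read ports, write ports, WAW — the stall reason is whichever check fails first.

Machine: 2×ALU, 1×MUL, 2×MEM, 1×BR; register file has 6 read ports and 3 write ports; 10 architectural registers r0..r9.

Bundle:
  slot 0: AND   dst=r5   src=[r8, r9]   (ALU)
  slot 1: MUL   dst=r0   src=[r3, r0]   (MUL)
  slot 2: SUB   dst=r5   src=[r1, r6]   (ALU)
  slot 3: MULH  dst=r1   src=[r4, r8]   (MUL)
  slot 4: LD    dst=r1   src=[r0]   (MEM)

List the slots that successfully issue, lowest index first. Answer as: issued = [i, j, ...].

#0 ALU src=r8,r9 dispatched  <A:1 Mu:1 Ld:2 B:1 rd:4 wr:2>
#1 MUL src=r3,r0 dispatched  <A:1 Mu:0 Ld:2 B:1 rd:2 wr:1>
#2 ALU src=r1,r6 held:WAW  <A:1 Mu:0 Ld:2 B:1 rd:2 wr:1>
#3 MUL src=r4,r8 held:FU  <A:1 Mu:0 Ld:2 B:1 rd:2 wr:1>
#4 MEM src=r0 dispatched  <A:1 Mu:0 Ld:1 B:1 rd:1 wr:0>

issued = [0, 1, 4]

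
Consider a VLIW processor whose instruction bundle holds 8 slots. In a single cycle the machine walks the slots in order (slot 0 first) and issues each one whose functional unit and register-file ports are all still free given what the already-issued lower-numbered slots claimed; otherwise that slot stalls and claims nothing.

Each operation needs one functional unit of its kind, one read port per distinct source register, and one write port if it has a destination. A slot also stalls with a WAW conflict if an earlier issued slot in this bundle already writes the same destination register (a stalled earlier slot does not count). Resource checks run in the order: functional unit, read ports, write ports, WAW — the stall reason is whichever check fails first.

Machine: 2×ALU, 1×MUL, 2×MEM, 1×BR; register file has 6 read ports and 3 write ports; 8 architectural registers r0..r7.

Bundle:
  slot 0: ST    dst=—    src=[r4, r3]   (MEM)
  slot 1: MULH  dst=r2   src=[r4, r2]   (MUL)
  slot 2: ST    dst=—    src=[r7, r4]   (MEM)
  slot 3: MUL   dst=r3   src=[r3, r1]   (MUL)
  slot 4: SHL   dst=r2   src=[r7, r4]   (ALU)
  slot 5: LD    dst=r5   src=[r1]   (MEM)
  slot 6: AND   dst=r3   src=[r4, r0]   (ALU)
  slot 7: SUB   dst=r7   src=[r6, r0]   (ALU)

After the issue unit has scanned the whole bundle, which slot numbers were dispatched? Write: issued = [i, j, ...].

#0 MEM src=r4,r3 dispatched  <A:2 Mu:1 Ld:1 B:1 rd:4 wr:3>
#1 MUL src=r4,r2 dispatched  <A:2 Mu:0 Ld:1 B:1 rd:2 wr:2>
#2 MEM src=r7,r4 dispatched  <A:2 Mu:0 Ld:0 B:1 rd:0 wr:2>
#3 MUL src=r3,r1 held:FU  <A:2 Mu:0 Ld:0 B:1 rd:0 wr:2>
#4 ALU src=r7,r4 held:RD_PORT  <A:2 Mu:0 Ld:0 B:1 rd:0 wr:2>
#5 MEM src=r1 held:FU  <A:2 Mu:0 Ld:0 B:1 rd:0 wr:2>
#6 ALU src=r4,r0 held:RD_PORT  <A:2 Mu:0 Ld:0 B:1 rd:0 wr:2>
#7 ALU src=r6,r0 held:RD_PORT  <A:2 Mu:0 Ld:0 B:1 rd:0 wr:2>

issued = [0, 1, 2]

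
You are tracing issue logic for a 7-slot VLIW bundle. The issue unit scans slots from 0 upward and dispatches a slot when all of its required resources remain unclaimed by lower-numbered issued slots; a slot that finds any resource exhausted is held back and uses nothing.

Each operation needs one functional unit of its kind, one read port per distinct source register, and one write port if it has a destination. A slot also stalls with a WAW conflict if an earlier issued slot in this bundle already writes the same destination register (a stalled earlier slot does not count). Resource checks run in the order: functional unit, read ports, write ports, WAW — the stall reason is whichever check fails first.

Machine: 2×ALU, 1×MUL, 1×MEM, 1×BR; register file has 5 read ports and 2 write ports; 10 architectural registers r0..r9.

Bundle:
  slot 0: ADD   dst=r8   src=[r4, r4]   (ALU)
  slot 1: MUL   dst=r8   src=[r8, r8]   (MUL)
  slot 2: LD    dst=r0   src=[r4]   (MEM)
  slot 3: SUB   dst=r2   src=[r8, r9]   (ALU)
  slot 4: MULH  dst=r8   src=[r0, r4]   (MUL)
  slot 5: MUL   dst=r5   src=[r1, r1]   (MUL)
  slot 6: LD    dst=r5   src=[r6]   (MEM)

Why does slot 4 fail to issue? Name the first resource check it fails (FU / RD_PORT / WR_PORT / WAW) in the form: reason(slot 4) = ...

(0) want 1×ALU +1rd +1wr — yes → AL1|MU1|ME1|BR1|rd4|wr1
(1) want 1×MUL +1rd +1wr — WAW → AL1|MU1|ME1|BR1|rd4|wr1
(2) want 1×MEM +1rd +1wr — yes → AL1|MU1|ME0|BR1|rd3|wr0
(3) want 1×ALU +2rd +1wr — WR_PORT → AL1|MU1|ME0|BR1|rd3|wr0
(4) want 1×MUL +2rd +1wr — WR_PORT → AL1|MU1|ME0|BR1|rd3|wr0
(5) want 1×MUL +1rd +1wr — WR_PORT → AL1|MU1|ME0|BR1|rd3|wr0
(6) want 1×MEM +1rd +1wr — FU → AL1|MU1|ME0|BR1|rd3|wr0

reason(slot 4) = WR_PORT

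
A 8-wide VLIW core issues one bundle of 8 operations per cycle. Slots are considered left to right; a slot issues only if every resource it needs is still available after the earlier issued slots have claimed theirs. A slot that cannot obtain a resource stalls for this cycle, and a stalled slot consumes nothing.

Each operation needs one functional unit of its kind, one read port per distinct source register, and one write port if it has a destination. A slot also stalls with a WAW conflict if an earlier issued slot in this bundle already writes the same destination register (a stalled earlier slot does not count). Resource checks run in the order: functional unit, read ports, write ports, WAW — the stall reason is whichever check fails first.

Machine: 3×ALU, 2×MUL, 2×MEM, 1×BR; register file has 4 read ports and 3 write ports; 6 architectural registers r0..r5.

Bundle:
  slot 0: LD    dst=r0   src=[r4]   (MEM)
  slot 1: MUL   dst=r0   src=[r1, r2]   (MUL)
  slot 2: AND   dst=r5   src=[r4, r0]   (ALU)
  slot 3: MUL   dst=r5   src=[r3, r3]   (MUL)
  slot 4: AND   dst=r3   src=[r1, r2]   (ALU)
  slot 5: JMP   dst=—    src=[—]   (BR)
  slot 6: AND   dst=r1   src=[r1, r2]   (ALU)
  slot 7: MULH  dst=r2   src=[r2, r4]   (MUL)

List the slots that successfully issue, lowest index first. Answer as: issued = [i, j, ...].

(0) want 1×MEM +1rd +1wr — yes → AL3|MU2|ME1|BR1|rd3|wr2
(1) want 1×MUL +2rd +1wr — WAW → AL3|MU2|ME1|BR1|rd3|wr2
(2) want 1×ALU +2rd +1wr — yes → AL2|MU2|ME1|BR1|rd1|wr1
(3) want 1×MUL +1rd +1wr — WAW → AL2|MU2|ME1|BR1|rd1|wr1
(4) want 1×ALU +2rd +1wr — RD_PORT → AL2|MU2|ME1|BR1|rd1|wr1
(5) want 1×BR +0rd +0wr — yes → AL2|MU2|ME1|BR0|rd1|wr1
(6) want 1×ALU +2rd +1wr — RD_PORT → AL2|MU2|ME1|BR0|rd1|wr1
(7) want 1×MUL +2rd +1wr — RD_PORT → AL2|MU2|ME1|BR0|rd1|wr1

issued = [0, 2, 5]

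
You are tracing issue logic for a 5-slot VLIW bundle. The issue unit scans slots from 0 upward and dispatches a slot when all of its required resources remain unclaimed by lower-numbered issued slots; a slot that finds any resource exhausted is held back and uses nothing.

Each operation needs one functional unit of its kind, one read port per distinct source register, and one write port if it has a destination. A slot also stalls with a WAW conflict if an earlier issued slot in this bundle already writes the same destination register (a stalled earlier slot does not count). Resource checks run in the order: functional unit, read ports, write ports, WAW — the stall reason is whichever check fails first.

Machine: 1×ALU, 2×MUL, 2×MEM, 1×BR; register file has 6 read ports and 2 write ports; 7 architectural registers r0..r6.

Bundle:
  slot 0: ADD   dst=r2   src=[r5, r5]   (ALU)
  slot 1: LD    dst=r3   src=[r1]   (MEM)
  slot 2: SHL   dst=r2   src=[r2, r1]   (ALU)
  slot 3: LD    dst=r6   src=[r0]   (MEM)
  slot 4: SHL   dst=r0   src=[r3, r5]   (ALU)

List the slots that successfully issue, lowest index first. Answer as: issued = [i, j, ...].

#0 ALU src=r5,r5 dispatched  <A:0 Mu:2 Ld:2 B:1 rd:5 wr:1>
#1 MEM src=r1 dispatched  <A:0 Mu:2 Ld:1 B:1 rd:4 wr:0>
#2 ALU src=r2,r1 held:FU  <A:0 Mu:2 Ld:1 B:1 rd:4 wr:0>
#3 MEM src=r0 held:WR_PORT  <A:0 Mu:2 Ld:1 B:1 rd:4 wr:0>
#4 ALU src=r3,r5 held:FU  <A:0 Mu:2 Ld:1 B:1 rd:4 wr:0>

issued = [0, 1]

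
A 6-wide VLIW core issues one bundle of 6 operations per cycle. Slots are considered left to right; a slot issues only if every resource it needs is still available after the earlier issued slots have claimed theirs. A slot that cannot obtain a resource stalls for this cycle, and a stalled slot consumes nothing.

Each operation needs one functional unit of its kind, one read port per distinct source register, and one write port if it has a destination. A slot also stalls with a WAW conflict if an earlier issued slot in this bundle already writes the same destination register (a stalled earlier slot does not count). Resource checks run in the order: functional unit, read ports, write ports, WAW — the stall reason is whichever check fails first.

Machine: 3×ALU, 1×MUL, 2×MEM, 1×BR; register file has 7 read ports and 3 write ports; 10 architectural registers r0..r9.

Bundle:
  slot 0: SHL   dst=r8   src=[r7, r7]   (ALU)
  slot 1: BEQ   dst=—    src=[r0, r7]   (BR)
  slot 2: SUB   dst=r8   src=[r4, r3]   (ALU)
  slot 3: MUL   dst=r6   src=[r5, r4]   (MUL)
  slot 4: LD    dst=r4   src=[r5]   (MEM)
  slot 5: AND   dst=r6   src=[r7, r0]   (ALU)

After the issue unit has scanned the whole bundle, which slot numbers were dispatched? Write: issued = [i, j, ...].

issued = [0, 1, 3, 4]

(0) want 1×ALU +1rd +1wr — yes → AL2|MU1|ME2|BR1|rd6|wr2
(1) want 1×BR +2rd +0wr — yes → AL2|MU1|ME2|BR0|rd4|wr2
(2) want 1×ALU +2rd +1wr — WAW → AL2|MU1|ME2|BR0|rd4|wr2
(3) want 1×MUL +2rd +1wr — yes → AL2|MU0|ME2|BR0|rd2|wr1
(4) want 1×MEM +1rd +1wr — yes → AL2|MU0|ME1|BR0|rd1|wr0
(5) want 1×ALU +2rd +1wr — RD_PORT → AL2|MU0|ME1|BR0|rd1|wr0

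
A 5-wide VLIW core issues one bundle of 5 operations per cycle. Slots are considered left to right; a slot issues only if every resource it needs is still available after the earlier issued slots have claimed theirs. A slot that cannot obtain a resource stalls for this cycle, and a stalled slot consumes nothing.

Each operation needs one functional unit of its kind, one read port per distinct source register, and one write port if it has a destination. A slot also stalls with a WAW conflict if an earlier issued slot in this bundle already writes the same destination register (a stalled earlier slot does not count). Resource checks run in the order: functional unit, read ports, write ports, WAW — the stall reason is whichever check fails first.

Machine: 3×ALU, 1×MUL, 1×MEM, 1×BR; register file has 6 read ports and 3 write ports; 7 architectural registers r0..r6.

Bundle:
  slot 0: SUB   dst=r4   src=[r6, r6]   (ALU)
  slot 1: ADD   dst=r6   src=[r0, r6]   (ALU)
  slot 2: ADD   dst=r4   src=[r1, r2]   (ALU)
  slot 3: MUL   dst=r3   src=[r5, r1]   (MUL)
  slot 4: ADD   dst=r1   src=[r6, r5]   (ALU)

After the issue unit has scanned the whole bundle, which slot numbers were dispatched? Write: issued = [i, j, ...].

  0. ALU→r4 ⇒ go  {2A/1Mu/1Ld/1B | 5r 2w}
  1. ALU→r6 ⇒ go  {1A/1Mu/1Ld/1B | 3r 1w}
  2. ALU→r4 ⇒ no(WAW)  {1A/1Mu/1Ld/1B | 3r 1w}
  3. MUL→r3 ⇒ go  {1A/0Mu/1Ld/1B | 1r 0w}
  4. ALU→r1 ⇒ no(RD_PORT)  {1A/0Mu/1Ld/1B | 1r 0w}

issued = [0, 1, 3]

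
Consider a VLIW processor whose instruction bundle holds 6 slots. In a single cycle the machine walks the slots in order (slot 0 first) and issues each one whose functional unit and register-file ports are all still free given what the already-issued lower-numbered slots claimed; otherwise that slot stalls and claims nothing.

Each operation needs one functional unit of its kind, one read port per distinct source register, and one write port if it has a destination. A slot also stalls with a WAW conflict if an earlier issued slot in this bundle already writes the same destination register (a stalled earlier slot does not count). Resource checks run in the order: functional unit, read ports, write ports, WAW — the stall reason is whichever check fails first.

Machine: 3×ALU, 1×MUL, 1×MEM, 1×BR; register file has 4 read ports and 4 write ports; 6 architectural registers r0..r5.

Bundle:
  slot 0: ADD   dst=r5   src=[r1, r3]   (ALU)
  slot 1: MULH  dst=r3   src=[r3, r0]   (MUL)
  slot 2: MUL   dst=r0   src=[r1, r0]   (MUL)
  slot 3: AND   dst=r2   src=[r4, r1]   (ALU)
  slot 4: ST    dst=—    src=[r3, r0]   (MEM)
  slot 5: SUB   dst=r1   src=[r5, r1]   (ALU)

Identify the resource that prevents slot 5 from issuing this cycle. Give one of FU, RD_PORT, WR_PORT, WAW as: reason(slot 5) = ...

reason(slot 5) = RD_PORT

#0 ALU src=r1,r3 dispatched  <A:2 Mu:1 Ld:1 B:1 rd:2 wr:3>
#1 MUL src=r3,r0 dispatched  <A:2 Mu:0 Ld:1 B:1 rd:0 wr:2>
#2 MUL src=r1,r0 held:FU  <A:2 Mu:0 Ld:1 B:1 rd:0 wr:2>
#3 ALU src=r4,r1 held:RD_PORT  <A:2 Mu:0 Ld:1 B:1 rd:0 wr:2>
#4 MEM src=r3,r0 held:RD_PORT  <A:2 Mu:0 Ld:1 B:1 rd:0 wr:2>
#5 ALU src=r5,r1 held:RD_PORT  <A:2 Mu:0 Ld:1 B:1 rd:0 wr:2>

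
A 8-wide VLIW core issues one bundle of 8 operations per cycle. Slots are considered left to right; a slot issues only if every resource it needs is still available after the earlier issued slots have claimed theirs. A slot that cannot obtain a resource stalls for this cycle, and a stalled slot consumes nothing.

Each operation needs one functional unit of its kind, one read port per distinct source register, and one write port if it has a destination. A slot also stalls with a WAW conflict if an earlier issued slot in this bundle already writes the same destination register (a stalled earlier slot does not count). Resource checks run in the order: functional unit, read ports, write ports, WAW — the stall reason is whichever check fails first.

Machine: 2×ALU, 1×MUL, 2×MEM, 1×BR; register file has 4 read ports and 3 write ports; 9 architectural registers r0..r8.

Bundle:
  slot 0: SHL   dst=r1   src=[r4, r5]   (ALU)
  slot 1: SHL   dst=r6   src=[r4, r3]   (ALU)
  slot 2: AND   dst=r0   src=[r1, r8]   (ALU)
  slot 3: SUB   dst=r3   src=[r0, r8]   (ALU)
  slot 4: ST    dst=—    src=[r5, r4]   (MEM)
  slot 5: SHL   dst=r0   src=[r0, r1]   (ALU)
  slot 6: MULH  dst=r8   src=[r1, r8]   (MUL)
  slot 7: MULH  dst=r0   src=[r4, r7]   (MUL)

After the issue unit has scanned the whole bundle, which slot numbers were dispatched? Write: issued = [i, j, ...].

issued = [0, 1]

[0] ALU needs rd=2 wr=1: ok; after: ALU=1 MUL=1 MEM=2 BR=1, R=2, W=2
[1] ALU needs rd=2 wr=1: ok; after: ALU=0 MUL=1 MEM=2 BR=1, R=0, W=1
[2] ALU needs rd=2 wr=1: FU; after: ALU=0 MUL=1 MEM=2 BR=1, R=0, W=1
[3] ALU needs rd=2 wr=1: FU; after: ALU=0 MUL=1 MEM=2 BR=1, R=0, W=1
[4] MEM needs rd=2 wr=0: RD_PORT; after: ALU=0 MUL=1 MEM=2 BR=1, R=0, W=1
[5] ALU needs rd=2 wr=1: FU; after: ALU=0 MUL=1 MEM=2 BR=1, R=0, W=1
[6] MUL needs rd=2 wr=1: RD_PORT; after: ALU=0 MUL=1 MEM=2 BR=1, R=0, W=1
[7] MUL needs rd=2 wr=1: RD_PORT; after: ALU=0 MUL=1 MEM=2 BR=1, R=0, W=1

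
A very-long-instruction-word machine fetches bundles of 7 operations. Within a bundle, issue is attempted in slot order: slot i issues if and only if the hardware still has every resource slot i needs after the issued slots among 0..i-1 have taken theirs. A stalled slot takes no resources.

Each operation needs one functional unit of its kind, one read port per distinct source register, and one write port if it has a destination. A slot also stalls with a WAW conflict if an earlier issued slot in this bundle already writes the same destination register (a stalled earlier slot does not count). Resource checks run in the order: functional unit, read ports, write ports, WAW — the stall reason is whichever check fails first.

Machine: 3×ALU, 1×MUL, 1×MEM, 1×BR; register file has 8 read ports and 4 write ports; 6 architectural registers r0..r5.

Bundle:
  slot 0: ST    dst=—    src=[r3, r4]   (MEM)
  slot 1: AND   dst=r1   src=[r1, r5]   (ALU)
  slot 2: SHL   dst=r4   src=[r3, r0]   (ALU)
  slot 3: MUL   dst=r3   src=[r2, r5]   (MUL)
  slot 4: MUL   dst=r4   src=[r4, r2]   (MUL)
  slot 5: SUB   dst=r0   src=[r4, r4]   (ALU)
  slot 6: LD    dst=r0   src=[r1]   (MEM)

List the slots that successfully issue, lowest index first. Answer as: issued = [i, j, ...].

issued = [0, 1, 2, 3]

  0. MEM ⇒ go  {3A/1Mu/0Ld/1B | 6r 4w}
  1. ALU→r1 ⇒ go  {2A/1Mu/0Ld/1B | 4r 3w}
  2. ALU→r4 ⇒ go  {1A/1Mu/0Ld/1B | 2r 2w}
  3. MUL→r3 ⇒ go  {1A/0Mu/0Ld/1B | 0r 1w}
  4. MUL→r4 ⇒ no(FU)  {1A/0Mu/0Ld/1B | 0r 1w}
  5. ALU→r0 ⇒ no(RD_PORT)  {1A/0Mu/0Ld/1B | 0r 1w}
  6. MEM→r0 ⇒ no(FU)  {1A/0Mu/0Ld/1B | 0r 1w}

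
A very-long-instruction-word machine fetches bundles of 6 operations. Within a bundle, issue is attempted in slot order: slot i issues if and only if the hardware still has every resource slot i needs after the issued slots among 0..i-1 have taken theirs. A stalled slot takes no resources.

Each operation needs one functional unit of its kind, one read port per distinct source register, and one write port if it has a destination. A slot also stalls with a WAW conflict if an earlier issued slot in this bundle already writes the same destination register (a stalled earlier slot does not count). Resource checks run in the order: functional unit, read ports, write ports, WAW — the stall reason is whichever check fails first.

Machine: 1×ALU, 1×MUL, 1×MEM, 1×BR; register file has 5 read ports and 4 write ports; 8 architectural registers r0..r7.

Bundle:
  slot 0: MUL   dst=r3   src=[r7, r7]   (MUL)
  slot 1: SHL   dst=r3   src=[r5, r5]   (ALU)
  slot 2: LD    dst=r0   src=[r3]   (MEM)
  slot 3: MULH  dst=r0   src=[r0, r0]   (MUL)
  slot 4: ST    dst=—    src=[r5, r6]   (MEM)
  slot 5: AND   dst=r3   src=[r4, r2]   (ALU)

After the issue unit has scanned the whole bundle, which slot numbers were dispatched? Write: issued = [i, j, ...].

[0] MUL needs rd=1 wr=1: ok; after: ALU=1 MUL=0 MEM=1 BR=1, R=4, W=3
[1] ALU needs rd=1 wr=1: WAW; after: ALU=1 MUL=0 MEM=1 BR=1, R=4, W=3
[2] MEM needs rd=1 wr=1: ok; after: ALU=1 MUL=0 MEM=0 BR=1, R=3, W=2
[3] MUL needs rd=1 wr=1: FU; after: ALU=1 MUL=0 MEM=0 BR=1, R=3, W=2
[4] MEM needs rd=2 wr=0: FU; after: ALU=1 MUL=0 MEM=0 BR=1, R=3, W=2
[5] ALU needs rd=2 wr=1: WAW; after: ALU=1 MUL=0 MEM=0 BR=1, R=3, W=2

issued = [0, 2]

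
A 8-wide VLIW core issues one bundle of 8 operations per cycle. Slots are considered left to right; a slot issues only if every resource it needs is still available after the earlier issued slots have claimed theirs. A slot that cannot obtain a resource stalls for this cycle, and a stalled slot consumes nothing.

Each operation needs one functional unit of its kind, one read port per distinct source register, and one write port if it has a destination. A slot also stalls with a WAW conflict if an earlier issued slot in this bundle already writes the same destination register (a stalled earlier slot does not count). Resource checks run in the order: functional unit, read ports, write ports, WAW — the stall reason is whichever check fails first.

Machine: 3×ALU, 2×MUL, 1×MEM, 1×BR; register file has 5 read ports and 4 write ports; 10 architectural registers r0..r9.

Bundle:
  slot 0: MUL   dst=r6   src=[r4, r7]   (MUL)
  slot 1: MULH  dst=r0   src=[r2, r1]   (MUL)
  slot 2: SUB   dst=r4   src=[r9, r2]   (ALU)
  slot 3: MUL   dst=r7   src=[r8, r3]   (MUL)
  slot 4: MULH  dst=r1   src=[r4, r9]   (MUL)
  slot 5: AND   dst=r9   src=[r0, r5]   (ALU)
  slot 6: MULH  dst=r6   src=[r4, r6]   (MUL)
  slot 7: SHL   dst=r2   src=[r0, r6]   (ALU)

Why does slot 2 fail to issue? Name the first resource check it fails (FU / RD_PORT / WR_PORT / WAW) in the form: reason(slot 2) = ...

reason(slot 2) = RD_PORT

#0 MUL src=r4,r7 dispatched  <A:3 Mu:1 Ld:1 B:1 rd:3 wr:3>
#1 MUL src=r2,r1 dispatched  <A:3 Mu:0 Ld:1 B:1 rd:1 wr:2>
#2 ALU src=r9,r2 held:RD_PORT  <A:3 Mu:0 Ld:1 B:1 rd:1 wr:2>
#3 MUL src=r8,r3 held:FU  <A:3 Mu:0 Ld:1 B:1 rd:1 wr:2>
#4 MUL src=r4,r9 held:FU  <A:3 Mu:0 Ld:1 B:1 rd:1 wr:2>
#5 ALU src=r0,r5 held:RD_PORT  <A:3 Mu:0 Ld:1 B:1 rd:1 wr:2>
#6 MUL src=r4,r6 held:FU  <A:3 Mu:0 Ld:1 B:1 rd:1 wr:2>
#7 ALU src=r0,r6 held:RD_PORT  <A:3 Mu:0 Ld:1 B:1 rd:1 wr:2>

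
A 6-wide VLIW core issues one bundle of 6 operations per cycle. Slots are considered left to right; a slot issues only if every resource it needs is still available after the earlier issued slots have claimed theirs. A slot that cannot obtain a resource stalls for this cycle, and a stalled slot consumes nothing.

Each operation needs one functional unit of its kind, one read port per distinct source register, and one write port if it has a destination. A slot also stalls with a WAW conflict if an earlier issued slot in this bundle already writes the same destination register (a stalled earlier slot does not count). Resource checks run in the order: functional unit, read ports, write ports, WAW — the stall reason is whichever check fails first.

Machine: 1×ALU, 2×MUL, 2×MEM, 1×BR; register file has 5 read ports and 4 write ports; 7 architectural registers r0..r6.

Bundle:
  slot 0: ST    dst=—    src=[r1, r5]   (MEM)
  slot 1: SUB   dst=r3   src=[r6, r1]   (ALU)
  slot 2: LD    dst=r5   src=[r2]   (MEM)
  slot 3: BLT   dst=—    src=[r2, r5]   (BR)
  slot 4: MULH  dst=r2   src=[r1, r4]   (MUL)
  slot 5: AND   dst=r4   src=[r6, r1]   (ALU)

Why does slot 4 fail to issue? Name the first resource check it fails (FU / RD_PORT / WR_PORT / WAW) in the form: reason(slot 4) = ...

#0 MEM src=r1,r5 dispatched  <A:1 Mu:2 Ld:1 B:1 rd:3 wr:4>
#1 ALU src=r6,r1 dispatched  <A:0 Mu:2 Ld:1 B:1 rd:1 wr:3>
#2 MEM src=r2 dispatched  <A:0 Mu:2 Ld:0 B:1 rd:0 wr:2>
#3 BR src=r2,r5 held:RD_PORT  <A:0 Mu:2 Ld:0 B:1 rd:0 wr:2>
#4 MUL src=r1,r4 held:RD_PORT  <A:0 Mu:2 Ld:0 B:1 rd:0 wr:2>
#5 ALU src=r6,r1 held:FU  <A:0 Mu:2 Ld:0 B:1 rd:0 wr:2>

reason(slot 4) = RD_PORT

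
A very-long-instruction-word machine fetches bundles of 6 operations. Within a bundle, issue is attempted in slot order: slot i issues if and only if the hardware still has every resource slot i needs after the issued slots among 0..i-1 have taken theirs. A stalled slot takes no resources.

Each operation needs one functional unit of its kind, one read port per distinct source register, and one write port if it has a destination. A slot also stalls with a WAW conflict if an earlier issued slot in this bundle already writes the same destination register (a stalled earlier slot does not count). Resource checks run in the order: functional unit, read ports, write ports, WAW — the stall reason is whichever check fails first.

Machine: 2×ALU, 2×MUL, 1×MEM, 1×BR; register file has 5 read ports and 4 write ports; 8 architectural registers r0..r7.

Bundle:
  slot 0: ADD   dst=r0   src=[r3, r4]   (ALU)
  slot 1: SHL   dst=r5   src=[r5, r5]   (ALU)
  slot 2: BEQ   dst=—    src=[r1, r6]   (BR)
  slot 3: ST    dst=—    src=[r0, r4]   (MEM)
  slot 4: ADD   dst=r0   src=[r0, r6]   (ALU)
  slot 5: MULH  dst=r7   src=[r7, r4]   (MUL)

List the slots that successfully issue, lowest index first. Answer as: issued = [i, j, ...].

issued = [0, 1, 2]

  0. ALU→r0 ⇒ go  {1A/2Mu/1Ld/1B | 3r 3w}
  1. ALU→r5 ⇒ go  {0A/2Mu/1Ld/1B | 2r 2w}
  2. BR ⇒ go  {0A/2Mu/1Ld/0B | 0r 2w}
  3. MEM ⇒ no(RD_PORT)  {0A/2Mu/1Ld/0B | 0r 2w}
  4. ALU→r0 ⇒ no(FU)  {0A/2Mu/1Ld/0B | 0r 2w}
  5. MUL→r7 ⇒ no(RD_PORT)  {0A/2Mu/1Ld/0B | 0r 2w}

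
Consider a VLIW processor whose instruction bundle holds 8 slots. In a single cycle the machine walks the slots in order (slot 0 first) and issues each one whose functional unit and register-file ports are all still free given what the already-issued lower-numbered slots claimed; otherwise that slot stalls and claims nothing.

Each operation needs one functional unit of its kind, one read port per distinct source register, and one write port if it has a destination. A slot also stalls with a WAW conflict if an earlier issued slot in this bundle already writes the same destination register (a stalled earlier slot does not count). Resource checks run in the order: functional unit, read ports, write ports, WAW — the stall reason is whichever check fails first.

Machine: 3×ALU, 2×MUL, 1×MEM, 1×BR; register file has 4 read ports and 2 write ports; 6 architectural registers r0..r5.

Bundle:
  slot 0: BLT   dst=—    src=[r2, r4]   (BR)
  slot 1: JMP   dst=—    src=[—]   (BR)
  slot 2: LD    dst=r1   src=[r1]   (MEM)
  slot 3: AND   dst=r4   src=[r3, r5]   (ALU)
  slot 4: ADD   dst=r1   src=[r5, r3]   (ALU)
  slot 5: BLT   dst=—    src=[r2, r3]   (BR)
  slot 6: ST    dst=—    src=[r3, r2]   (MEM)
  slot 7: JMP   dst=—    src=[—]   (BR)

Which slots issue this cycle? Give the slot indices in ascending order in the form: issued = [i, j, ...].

issued = [0, 2]

(0) want 1×BR +2rd +0wr — yes → AL3|MU2|ME1|BR0|rd2|wr2
(1) want 1×BR +0rd +0wr — FU → AL3|MU2|ME1|BR0|rd2|wr2
(2) want 1×MEM +1rd +1wr — yes → AL3|MU2|ME0|BR0|rd1|wr1
(3) want 1×ALU +2rd +1wr — RD_PORT → AL3|MU2|ME0|BR0|rd1|wr1
(4) want 1×ALU +2rd +1wr — RD_PORT → AL3|MU2|ME0|BR0|rd1|wr1
(5) want 1×BR +2rd +0wr — FU → AL3|MU2|ME0|BR0|rd1|wr1
(6) want 1×MEM +2rd +0wr — FU → AL3|MU2|ME0|BR0|rd1|wr1
(7) want 1×BR +0rd +0wr — FU → AL3|MU2|ME0|BR0|rd1|wr1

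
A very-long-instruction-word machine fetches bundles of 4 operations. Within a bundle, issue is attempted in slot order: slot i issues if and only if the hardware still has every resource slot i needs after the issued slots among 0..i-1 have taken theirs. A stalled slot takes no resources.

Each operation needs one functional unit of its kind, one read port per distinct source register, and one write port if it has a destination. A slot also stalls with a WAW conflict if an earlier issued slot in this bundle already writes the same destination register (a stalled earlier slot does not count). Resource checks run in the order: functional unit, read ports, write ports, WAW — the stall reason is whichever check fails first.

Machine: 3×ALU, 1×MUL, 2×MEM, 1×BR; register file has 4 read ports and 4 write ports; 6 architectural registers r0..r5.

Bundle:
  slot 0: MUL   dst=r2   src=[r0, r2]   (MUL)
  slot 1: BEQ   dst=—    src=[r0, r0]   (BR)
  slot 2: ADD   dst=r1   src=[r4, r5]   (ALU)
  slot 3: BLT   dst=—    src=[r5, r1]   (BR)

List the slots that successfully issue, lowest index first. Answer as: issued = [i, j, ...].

issued = [0, 1]

slot 0 (MUL): ISSUE — free A3,Mu0,Ld2,B1 rp2 wp3
slot 1 (BR): ISSUE — free A3,Mu0,Ld2,B0 rp1 wp3
slot 2 (ALU): stall RD_PORT — free A3,Mu0,Ld2,B0 rp1 wp3
slot 3 (BR): stall FU — free A3,Mu0,Ld2,B0 rp1 wp3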